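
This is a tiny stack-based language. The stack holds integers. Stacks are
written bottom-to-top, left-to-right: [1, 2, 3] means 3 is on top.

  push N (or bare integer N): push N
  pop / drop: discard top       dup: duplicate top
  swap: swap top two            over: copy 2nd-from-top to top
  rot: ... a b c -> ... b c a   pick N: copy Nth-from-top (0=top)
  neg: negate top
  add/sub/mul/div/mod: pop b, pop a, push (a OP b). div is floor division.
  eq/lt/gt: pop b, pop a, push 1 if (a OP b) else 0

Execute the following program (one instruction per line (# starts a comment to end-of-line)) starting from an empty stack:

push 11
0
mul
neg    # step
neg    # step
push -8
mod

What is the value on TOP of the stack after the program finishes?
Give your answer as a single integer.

Answer: 0

Derivation:
After 'push 11': [11]
After 'push 0': [11, 0]
After 'mul': [0]
After 'neg': [0]
After 'neg': [0]
After 'push -8': [0, -8]
After 'mod': [0]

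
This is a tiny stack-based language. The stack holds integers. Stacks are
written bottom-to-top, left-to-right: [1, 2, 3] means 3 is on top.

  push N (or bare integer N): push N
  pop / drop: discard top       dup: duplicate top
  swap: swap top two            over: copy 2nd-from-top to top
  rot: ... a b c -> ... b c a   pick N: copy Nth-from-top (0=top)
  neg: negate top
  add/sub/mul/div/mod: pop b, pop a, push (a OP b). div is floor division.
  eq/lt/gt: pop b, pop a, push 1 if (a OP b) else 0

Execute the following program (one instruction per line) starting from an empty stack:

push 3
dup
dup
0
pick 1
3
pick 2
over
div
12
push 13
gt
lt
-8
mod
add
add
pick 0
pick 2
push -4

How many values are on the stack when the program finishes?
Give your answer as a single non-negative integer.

Answer: 8

Derivation:
After 'push 3': stack = [3] (depth 1)
After 'dup': stack = [3, 3] (depth 2)
After 'dup': stack = [3, 3, 3] (depth 3)
After 'push 0': stack = [3, 3, 3, 0] (depth 4)
After 'pick 1': stack = [3, 3, 3, 0, 3] (depth 5)
After 'push 3': stack = [3, 3, 3, 0, 3, 3] (depth 6)
After 'pick 2': stack = [3, 3, 3, 0, 3, 3, 0] (depth 7)
After 'over': stack = [3, 3, 3, 0, 3, 3, 0, 3] (depth 8)
After 'div': stack = [3, 3, 3, 0, 3, 3, 0] (depth 7)
After 'push 12': stack = [3, 3, 3, 0, 3, 3, 0, 12] (depth 8)
After 'push 13': stack = [3, 3, 3, 0, 3, 3, 0, 12, 13] (depth 9)
After 'gt': stack = [3, 3, 3, 0, 3, 3, 0, 0] (depth 8)
After 'lt': stack = [3, 3, 3, 0, 3, 3, 0] (depth 7)
After 'push -8': stack = [3, 3, 3, 0, 3, 3, 0, -8] (depth 8)
After 'mod': stack = [3, 3, 3, 0, 3, 3, 0] (depth 7)
After 'add': stack = [3, 3, 3, 0, 3, 3] (depth 6)
After 'add': stack = [3, 3, 3, 0, 6] (depth 5)
After 'pick 0': stack = [3, 3, 3, 0, 6, 6] (depth 6)
After 'pick 2': stack = [3, 3, 3, 0, 6, 6, 0] (depth 7)
After 'push -4': stack = [3, 3, 3, 0, 6, 6, 0, -4] (depth 8)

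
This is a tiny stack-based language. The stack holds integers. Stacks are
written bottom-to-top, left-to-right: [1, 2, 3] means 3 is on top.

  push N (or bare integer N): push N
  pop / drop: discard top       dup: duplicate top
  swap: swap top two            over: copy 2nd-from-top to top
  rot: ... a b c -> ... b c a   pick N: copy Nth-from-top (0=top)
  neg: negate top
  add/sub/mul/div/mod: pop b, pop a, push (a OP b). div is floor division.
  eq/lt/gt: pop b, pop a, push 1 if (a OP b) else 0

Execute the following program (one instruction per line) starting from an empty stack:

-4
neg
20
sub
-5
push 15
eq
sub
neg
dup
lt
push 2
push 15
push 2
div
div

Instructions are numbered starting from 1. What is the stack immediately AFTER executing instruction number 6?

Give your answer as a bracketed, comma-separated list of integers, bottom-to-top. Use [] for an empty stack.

Answer: [-16, -5, 15]

Derivation:
Step 1 ('-4'): [-4]
Step 2 ('neg'): [4]
Step 3 ('20'): [4, 20]
Step 4 ('sub'): [-16]
Step 5 ('-5'): [-16, -5]
Step 6 ('push 15'): [-16, -5, 15]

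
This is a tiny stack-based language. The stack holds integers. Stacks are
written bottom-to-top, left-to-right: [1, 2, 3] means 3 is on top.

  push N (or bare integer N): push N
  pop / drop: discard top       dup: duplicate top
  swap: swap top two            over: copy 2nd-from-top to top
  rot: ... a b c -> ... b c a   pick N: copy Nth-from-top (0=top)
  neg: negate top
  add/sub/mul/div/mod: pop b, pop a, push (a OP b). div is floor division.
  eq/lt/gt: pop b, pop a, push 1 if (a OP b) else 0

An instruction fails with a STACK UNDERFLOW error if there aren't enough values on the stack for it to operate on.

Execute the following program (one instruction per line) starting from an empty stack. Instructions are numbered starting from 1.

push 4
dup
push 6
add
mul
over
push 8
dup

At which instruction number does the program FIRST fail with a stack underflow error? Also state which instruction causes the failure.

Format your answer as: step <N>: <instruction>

Answer: step 6: over

Derivation:
Step 1 ('push 4'): stack = [4], depth = 1
Step 2 ('dup'): stack = [4, 4], depth = 2
Step 3 ('push 6'): stack = [4, 4, 6], depth = 3
Step 4 ('add'): stack = [4, 10], depth = 2
Step 5 ('mul'): stack = [40], depth = 1
Step 6 ('over'): needs 2 value(s) but depth is 1 — STACK UNDERFLOW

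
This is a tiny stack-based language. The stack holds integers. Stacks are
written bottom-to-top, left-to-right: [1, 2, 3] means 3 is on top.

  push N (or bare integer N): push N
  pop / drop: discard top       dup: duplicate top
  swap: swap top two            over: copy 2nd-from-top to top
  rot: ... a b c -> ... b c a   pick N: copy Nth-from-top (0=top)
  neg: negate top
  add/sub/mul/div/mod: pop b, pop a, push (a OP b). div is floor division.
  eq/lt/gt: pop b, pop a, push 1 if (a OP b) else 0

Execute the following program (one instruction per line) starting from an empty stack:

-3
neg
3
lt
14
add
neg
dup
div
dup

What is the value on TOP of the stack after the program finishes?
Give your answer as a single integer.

Answer: 1

Derivation:
After 'push -3': [-3]
After 'neg': [3]
After 'push 3': [3, 3]
After 'lt': [0]
After 'push 14': [0, 14]
After 'add': [14]
After 'neg': [-14]
After 'dup': [-14, -14]
After 'div': [1]
After 'dup': [1, 1]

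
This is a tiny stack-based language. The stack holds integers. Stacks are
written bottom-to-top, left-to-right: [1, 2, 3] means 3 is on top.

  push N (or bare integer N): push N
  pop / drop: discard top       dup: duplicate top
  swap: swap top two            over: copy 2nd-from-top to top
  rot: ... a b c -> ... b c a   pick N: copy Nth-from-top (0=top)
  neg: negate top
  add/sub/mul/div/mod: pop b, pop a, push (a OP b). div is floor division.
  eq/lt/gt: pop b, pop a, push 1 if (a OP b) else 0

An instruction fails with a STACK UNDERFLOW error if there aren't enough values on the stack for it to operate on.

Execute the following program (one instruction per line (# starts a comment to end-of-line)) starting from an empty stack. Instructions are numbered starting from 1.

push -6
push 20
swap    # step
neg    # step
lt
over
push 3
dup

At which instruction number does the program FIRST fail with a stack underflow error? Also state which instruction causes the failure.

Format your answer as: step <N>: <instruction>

Answer: step 6: over

Derivation:
Step 1 ('push -6'): stack = [-6], depth = 1
Step 2 ('push 20'): stack = [-6, 20], depth = 2
Step 3 ('swap'): stack = [20, -6], depth = 2
Step 4 ('neg'): stack = [20, 6], depth = 2
Step 5 ('lt'): stack = [0], depth = 1
Step 6 ('over'): needs 2 value(s) but depth is 1 — STACK UNDERFLOW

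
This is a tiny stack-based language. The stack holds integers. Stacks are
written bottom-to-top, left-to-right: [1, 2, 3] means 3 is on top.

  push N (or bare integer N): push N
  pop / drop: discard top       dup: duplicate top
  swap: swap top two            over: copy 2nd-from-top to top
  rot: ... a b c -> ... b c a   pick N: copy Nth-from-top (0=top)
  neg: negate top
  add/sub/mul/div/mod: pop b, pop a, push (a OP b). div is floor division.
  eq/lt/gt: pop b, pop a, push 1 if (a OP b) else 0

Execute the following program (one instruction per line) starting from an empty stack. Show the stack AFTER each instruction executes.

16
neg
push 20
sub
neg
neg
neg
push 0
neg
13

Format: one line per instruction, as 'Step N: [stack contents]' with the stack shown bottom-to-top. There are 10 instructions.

Step 1: [16]
Step 2: [-16]
Step 3: [-16, 20]
Step 4: [-36]
Step 5: [36]
Step 6: [-36]
Step 7: [36]
Step 8: [36, 0]
Step 9: [36, 0]
Step 10: [36, 0, 13]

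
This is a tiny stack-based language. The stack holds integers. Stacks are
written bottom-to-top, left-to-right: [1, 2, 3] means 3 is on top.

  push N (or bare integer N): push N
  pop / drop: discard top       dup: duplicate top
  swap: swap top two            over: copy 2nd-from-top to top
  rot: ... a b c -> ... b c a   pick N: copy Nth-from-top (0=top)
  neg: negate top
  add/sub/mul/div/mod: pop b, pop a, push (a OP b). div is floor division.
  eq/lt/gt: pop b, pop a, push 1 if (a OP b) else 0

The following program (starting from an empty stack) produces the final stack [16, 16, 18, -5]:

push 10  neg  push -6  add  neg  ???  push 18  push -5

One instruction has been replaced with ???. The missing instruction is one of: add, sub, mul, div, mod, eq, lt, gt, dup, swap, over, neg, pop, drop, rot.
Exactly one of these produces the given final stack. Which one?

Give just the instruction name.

Stack before ???: [16]
Stack after ???:  [16, 16]
The instruction that transforms [16] -> [16, 16] is: dup

Answer: dup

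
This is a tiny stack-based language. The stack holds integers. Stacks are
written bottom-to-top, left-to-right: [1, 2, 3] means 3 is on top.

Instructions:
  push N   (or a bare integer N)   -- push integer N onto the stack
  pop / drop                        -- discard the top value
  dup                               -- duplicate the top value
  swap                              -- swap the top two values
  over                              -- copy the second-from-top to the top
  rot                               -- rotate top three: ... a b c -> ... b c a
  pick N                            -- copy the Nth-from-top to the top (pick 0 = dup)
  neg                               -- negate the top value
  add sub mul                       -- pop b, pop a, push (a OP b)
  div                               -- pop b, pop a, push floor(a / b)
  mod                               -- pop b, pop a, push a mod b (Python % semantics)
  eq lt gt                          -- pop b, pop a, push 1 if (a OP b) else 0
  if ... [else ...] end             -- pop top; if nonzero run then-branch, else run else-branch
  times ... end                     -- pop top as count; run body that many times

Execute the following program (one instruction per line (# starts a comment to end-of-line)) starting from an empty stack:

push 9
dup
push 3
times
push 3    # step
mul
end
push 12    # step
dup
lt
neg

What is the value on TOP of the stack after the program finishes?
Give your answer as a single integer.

Answer: 0

Derivation:
After 'push 9': [9]
After 'dup': [9, 9]
After 'push 3': [9, 9, 3]
After 'times': [9, 9]
After 'push 3': [9, 9, 3]
After 'mul': [9, 27]
After 'push 3': [9, 27, 3]
After 'mul': [9, 81]
After 'push 3': [9, 81, 3]
After 'mul': [9, 243]
After 'push 12': [9, 243, 12]
After 'dup': [9, 243, 12, 12]
After 'lt': [9, 243, 0]
After 'neg': [9, 243, 0]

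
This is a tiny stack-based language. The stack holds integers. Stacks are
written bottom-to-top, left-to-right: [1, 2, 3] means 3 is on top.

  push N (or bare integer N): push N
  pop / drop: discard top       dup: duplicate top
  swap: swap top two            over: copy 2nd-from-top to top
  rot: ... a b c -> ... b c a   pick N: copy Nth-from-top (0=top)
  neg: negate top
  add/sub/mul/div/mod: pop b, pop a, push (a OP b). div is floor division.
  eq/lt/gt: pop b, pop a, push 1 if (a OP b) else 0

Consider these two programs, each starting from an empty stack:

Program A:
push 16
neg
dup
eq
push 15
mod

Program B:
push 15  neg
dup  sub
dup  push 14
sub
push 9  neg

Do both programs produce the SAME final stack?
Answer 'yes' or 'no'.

Program A trace:
  After 'push 16': [16]
  After 'neg': [-16]
  After 'dup': [-16, -16]
  After 'eq': [1]
  After 'push 15': [1, 15]
  After 'mod': [1]
Program A final stack: [1]

Program B trace:
  After 'push 15': [15]
  After 'neg': [-15]
  After 'dup': [-15, -15]
  After 'sub': [0]
  After 'dup': [0, 0]
  After 'push 14': [0, 0, 14]
  After 'sub': [0, -14]
  After 'push 9': [0, -14, 9]
  After 'neg': [0, -14, -9]
Program B final stack: [0, -14, -9]
Same: no

Answer: no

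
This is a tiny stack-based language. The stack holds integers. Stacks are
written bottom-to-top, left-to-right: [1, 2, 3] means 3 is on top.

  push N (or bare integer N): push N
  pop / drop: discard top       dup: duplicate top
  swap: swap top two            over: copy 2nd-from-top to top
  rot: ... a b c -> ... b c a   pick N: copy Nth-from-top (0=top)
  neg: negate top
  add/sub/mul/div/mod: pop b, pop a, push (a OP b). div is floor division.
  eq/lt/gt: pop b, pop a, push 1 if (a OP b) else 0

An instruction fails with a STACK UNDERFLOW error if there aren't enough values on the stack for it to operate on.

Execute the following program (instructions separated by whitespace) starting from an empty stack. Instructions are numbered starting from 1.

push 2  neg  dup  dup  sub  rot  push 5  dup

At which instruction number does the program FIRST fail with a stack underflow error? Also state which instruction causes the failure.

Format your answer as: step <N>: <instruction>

Step 1 ('push 2'): stack = [2], depth = 1
Step 2 ('neg'): stack = [-2], depth = 1
Step 3 ('dup'): stack = [-2, -2], depth = 2
Step 4 ('dup'): stack = [-2, -2, -2], depth = 3
Step 5 ('sub'): stack = [-2, 0], depth = 2
Step 6 ('rot'): needs 3 value(s) but depth is 2 — STACK UNDERFLOW

Answer: step 6: rot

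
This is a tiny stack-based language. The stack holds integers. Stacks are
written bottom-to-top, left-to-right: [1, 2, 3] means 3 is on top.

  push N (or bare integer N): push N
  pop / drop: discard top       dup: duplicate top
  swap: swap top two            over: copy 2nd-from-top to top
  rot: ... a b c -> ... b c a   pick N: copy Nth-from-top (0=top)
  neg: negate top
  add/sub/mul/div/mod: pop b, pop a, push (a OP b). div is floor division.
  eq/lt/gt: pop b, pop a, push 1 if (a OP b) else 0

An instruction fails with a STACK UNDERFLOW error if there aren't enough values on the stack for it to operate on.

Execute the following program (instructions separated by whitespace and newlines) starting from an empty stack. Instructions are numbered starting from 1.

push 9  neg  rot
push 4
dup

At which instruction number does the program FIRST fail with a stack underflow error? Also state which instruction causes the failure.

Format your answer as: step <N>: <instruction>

Step 1 ('push 9'): stack = [9], depth = 1
Step 2 ('neg'): stack = [-9], depth = 1
Step 3 ('rot'): needs 3 value(s) but depth is 1 — STACK UNDERFLOW

Answer: step 3: rot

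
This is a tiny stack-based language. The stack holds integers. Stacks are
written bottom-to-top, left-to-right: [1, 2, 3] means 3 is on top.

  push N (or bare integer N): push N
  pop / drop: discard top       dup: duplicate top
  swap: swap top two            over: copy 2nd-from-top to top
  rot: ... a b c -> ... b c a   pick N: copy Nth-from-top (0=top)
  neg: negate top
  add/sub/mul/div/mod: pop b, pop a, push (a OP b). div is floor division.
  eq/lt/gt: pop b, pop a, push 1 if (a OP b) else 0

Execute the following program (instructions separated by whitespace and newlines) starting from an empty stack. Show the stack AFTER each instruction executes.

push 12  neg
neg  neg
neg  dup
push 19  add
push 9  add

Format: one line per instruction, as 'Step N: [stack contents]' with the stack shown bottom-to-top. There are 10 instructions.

Step 1: [12]
Step 2: [-12]
Step 3: [12]
Step 4: [-12]
Step 5: [12]
Step 6: [12, 12]
Step 7: [12, 12, 19]
Step 8: [12, 31]
Step 9: [12, 31, 9]
Step 10: [12, 40]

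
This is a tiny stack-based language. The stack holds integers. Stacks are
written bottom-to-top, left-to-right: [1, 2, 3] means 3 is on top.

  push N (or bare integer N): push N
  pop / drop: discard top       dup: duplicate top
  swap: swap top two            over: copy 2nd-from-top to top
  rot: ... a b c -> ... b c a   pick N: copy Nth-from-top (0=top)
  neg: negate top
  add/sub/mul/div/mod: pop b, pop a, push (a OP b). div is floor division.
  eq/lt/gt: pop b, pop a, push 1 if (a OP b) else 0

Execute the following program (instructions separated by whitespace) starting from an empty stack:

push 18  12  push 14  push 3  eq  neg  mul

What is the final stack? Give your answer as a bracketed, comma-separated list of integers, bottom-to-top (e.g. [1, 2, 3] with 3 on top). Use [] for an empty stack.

Answer: [18, 0]

Derivation:
After 'push 18': [18]
After 'push 12': [18, 12]
After 'push 14': [18, 12, 14]
After 'push 3': [18, 12, 14, 3]
After 'eq': [18, 12, 0]
After 'neg': [18, 12, 0]
After 'mul': [18, 0]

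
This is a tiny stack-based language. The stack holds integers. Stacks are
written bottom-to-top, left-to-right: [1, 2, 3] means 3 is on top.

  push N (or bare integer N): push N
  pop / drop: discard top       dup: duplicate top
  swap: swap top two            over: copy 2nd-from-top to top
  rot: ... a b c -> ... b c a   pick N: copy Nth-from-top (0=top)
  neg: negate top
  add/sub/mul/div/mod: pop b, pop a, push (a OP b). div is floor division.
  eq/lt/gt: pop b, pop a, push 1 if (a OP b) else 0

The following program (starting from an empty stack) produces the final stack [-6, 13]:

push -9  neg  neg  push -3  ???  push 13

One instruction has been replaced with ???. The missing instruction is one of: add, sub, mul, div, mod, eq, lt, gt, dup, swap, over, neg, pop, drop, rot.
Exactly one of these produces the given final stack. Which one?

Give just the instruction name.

Answer: sub

Derivation:
Stack before ???: [-9, -3]
Stack after ???:  [-6]
The instruction that transforms [-9, -3] -> [-6] is: sub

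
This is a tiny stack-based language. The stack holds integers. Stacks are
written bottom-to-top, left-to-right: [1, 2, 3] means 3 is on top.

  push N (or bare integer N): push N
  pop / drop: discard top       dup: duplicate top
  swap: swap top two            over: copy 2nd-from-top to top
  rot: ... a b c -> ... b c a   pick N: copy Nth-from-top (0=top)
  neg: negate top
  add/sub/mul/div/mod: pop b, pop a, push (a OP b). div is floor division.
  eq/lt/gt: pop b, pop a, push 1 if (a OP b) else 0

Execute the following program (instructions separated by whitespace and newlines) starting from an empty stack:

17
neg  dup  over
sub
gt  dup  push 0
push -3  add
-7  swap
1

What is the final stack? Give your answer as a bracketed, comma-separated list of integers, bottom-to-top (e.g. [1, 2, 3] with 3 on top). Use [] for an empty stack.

Answer: [0, 0, -7, -3, 1]

Derivation:
After 'push 17': [17]
After 'neg': [-17]
After 'dup': [-17, -17]
After 'over': [-17, -17, -17]
After 'sub': [-17, 0]
After 'gt': [0]
After 'dup': [0, 0]
After 'push 0': [0, 0, 0]
After 'push -3': [0, 0, 0, -3]
After 'add': [0, 0, -3]
After 'push -7': [0, 0, -3, -7]
After 'swap': [0, 0, -7, -3]
After 'push 1': [0, 0, -7, -3, 1]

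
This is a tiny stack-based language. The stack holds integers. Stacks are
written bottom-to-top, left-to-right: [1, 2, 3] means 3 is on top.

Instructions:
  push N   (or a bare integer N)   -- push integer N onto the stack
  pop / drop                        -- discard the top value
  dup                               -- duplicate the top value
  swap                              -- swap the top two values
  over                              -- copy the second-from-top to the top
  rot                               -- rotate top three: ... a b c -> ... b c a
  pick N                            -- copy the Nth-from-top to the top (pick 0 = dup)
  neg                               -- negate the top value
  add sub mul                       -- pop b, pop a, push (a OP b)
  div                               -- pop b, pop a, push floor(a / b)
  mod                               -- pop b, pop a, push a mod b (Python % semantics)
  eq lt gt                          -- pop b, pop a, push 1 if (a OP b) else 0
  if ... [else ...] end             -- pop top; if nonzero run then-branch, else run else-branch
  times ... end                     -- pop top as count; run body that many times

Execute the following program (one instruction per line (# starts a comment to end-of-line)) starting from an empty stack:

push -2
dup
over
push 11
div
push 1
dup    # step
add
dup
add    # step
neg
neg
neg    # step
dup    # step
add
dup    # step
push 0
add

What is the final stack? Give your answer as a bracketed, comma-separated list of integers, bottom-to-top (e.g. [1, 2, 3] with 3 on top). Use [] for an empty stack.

Answer: [-2, -2, -1, -8, -8]

Derivation:
After 'push -2': [-2]
After 'dup': [-2, -2]
After 'over': [-2, -2, -2]
After 'push 11': [-2, -2, -2, 11]
After 'div': [-2, -2, -1]
After 'push 1': [-2, -2, -1, 1]
After 'dup': [-2, -2, -1, 1, 1]
After 'add': [-2, -2, -1, 2]
After 'dup': [-2, -2, -1, 2, 2]
After 'add': [-2, -2, -1, 4]
After 'neg': [-2, -2, -1, -4]
After 'neg': [-2, -2, -1, 4]
After 'neg': [-2, -2, -1, -4]
After 'dup': [-2, -2, -1, -4, -4]
After 'add': [-2, -2, -1, -8]
After 'dup': [-2, -2, -1, -8, -8]
After 'push 0': [-2, -2, -1, -8, -8, 0]
After 'add': [-2, -2, -1, -8, -8]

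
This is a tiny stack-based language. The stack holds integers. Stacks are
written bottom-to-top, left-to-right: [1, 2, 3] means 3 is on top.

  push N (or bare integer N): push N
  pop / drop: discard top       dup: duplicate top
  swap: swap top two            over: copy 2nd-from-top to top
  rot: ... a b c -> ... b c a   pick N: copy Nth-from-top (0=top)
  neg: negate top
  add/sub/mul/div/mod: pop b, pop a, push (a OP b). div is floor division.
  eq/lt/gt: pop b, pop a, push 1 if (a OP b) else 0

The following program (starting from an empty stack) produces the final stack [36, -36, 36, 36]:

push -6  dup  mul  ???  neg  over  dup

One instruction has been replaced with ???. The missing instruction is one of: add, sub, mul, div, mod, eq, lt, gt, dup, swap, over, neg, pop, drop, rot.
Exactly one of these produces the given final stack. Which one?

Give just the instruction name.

Answer: dup

Derivation:
Stack before ???: [36]
Stack after ???:  [36, 36]
The instruction that transforms [36] -> [36, 36] is: dup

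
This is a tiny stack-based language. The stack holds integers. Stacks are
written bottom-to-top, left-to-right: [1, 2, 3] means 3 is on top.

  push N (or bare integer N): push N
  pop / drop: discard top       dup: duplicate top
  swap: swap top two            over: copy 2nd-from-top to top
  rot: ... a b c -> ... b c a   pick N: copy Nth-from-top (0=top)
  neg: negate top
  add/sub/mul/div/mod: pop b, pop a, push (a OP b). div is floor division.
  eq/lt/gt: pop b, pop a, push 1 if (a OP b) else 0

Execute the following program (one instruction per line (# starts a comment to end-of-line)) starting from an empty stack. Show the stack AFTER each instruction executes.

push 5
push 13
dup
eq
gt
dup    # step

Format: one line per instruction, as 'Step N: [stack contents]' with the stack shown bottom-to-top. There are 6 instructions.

Step 1: [5]
Step 2: [5, 13]
Step 3: [5, 13, 13]
Step 4: [5, 1]
Step 5: [1]
Step 6: [1, 1]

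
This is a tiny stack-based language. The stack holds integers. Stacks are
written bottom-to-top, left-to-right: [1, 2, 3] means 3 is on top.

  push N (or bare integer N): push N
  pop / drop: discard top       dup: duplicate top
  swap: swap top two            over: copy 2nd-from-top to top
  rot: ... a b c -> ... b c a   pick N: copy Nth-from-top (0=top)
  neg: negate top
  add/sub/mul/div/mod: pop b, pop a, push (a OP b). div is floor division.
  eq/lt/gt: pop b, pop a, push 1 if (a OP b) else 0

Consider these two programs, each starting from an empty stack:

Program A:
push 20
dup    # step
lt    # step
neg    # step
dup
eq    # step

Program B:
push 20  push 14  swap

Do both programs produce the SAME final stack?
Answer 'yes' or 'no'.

Answer: no

Derivation:
Program A trace:
  After 'push 20': [20]
  After 'dup': [20, 20]
  After 'lt': [0]
  After 'neg': [0]
  After 'dup': [0, 0]
  After 'eq': [1]
Program A final stack: [1]

Program B trace:
  After 'push 20': [20]
  After 'push 14': [20, 14]
  After 'swap': [14, 20]
Program B final stack: [14, 20]
Same: no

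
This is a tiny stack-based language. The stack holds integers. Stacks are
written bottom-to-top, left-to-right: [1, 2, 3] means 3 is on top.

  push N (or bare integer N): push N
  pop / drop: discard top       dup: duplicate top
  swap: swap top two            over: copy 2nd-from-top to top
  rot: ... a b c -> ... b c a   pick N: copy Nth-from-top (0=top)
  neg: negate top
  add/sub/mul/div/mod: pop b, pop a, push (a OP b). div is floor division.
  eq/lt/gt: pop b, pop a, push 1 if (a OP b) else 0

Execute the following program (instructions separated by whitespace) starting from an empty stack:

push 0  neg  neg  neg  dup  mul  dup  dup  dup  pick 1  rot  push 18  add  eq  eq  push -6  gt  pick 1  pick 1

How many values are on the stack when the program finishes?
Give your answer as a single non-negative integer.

Answer: 5

Derivation:
After 'push 0': stack = [0] (depth 1)
After 'neg': stack = [0] (depth 1)
After 'neg': stack = [0] (depth 1)
After 'neg': stack = [0] (depth 1)
After 'dup': stack = [0, 0] (depth 2)
After 'mul': stack = [0] (depth 1)
After 'dup': stack = [0, 0] (depth 2)
After 'dup': stack = [0, 0, 0] (depth 3)
After 'dup': stack = [0, 0, 0, 0] (depth 4)
After 'pick 1': stack = [0, 0, 0, 0, 0] (depth 5)
After 'rot': stack = [0, 0, 0, 0, 0] (depth 5)
After 'push 18': stack = [0, 0, 0, 0, 0, 18] (depth 6)
After 'add': stack = [0, 0, 0, 0, 18] (depth 5)
After 'eq': stack = [0, 0, 0, 0] (depth 4)
After 'eq': stack = [0, 0, 1] (depth 3)
After 'push -6': stack = [0, 0, 1, -6] (depth 4)
After 'gt': stack = [0, 0, 1] (depth 3)
After 'pick 1': stack = [0, 0, 1, 0] (depth 4)
After 'pick 1': stack = [0, 0, 1, 0, 1] (depth 5)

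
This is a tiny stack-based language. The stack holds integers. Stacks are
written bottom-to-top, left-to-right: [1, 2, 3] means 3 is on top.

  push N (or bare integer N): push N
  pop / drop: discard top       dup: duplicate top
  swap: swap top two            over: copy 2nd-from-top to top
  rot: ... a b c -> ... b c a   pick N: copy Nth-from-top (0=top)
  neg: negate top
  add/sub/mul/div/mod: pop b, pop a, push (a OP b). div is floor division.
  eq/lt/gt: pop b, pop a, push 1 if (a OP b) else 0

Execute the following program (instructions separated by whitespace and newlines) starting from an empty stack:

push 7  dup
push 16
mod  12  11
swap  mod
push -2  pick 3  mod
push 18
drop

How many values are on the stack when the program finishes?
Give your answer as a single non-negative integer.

Answer: 4

Derivation:
After 'push 7': stack = [7] (depth 1)
After 'dup': stack = [7, 7] (depth 2)
After 'push 16': stack = [7, 7, 16] (depth 3)
After 'mod': stack = [7, 7] (depth 2)
After 'push 12': stack = [7, 7, 12] (depth 3)
After 'push 11': stack = [7, 7, 12, 11] (depth 4)
After 'swap': stack = [7, 7, 11, 12] (depth 4)
After 'mod': stack = [7, 7, 11] (depth 3)
After 'push -2': stack = [7, 7, 11, -2] (depth 4)
After 'pick 3': stack = [7, 7, 11, -2, 7] (depth 5)
After 'mod': stack = [7, 7, 11, 5] (depth 4)
After 'push 18': stack = [7, 7, 11, 5, 18] (depth 5)
After 'drop': stack = [7, 7, 11, 5] (depth 4)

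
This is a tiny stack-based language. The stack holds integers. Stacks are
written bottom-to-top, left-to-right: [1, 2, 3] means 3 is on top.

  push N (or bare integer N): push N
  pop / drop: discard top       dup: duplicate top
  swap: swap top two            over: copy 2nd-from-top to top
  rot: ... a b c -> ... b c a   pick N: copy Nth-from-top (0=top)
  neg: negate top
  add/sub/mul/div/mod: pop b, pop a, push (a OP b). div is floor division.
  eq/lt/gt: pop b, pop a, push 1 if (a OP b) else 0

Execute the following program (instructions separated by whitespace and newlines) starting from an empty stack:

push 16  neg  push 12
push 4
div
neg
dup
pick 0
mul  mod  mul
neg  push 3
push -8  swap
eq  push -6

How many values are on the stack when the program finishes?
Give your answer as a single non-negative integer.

After 'push 16': stack = [16] (depth 1)
After 'neg': stack = [-16] (depth 1)
After 'push 12': stack = [-16, 12] (depth 2)
After 'push 4': stack = [-16, 12, 4] (depth 3)
After 'div': stack = [-16, 3] (depth 2)
After 'neg': stack = [-16, -3] (depth 2)
After 'dup': stack = [-16, -3, -3] (depth 3)
After 'pick 0': stack = [-16, -3, -3, -3] (depth 4)
After 'mul': stack = [-16, -3, 9] (depth 3)
After 'mod': stack = [-16, 6] (depth 2)
After 'mul': stack = [-96] (depth 1)
After 'neg': stack = [96] (depth 1)
After 'push 3': stack = [96, 3] (depth 2)
After 'push -8': stack = [96, 3, -8] (depth 3)
After 'swap': stack = [96, -8, 3] (depth 3)
After 'eq': stack = [96, 0] (depth 2)
After 'push -6': stack = [96, 0, -6] (depth 3)

Answer: 3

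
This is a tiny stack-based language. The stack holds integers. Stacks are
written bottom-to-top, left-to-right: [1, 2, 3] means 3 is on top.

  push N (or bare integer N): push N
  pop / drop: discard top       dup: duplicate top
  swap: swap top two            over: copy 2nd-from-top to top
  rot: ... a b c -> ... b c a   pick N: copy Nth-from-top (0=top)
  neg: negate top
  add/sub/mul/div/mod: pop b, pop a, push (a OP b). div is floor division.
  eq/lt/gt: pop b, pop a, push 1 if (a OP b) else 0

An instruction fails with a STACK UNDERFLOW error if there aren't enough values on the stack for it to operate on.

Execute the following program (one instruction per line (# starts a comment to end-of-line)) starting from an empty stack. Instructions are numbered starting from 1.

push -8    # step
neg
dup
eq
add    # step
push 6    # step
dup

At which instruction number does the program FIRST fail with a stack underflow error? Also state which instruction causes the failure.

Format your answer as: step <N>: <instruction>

Answer: step 5: add

Derivation:
Step 1 ('push -8'): stack = [-8], depth = 1
Step 2 ('neg'): stack = [8], depth = 1
Step 3 ('dup'): stack = [8, 8], depth = 2
Step 4 ('eq'): stack = [1], depth = 1
Step 5 ('add'): needs 2 value(s) but depth is 1 — STACK UNDERFLOW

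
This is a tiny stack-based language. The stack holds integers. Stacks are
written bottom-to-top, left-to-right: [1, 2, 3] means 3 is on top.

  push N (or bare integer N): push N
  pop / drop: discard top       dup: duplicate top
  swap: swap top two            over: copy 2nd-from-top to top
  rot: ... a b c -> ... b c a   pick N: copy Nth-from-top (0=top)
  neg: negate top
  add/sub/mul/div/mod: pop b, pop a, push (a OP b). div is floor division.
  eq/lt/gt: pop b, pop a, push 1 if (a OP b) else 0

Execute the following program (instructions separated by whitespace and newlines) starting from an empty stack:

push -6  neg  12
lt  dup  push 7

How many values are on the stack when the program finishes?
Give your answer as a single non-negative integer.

Answer: 3

Derivation:
After 'push -6': stack = [-6] (depth 1)
After 'neg': stack = [6] (depth 1)
After 'push 12': stack = [6, 12] (depth 2)
After 'lt': stack = [1] (depth 1)
After 'dup': stack = [1, 1] (depth 2)
After 'push 7': stack = [1, 1, 7] (depth 3)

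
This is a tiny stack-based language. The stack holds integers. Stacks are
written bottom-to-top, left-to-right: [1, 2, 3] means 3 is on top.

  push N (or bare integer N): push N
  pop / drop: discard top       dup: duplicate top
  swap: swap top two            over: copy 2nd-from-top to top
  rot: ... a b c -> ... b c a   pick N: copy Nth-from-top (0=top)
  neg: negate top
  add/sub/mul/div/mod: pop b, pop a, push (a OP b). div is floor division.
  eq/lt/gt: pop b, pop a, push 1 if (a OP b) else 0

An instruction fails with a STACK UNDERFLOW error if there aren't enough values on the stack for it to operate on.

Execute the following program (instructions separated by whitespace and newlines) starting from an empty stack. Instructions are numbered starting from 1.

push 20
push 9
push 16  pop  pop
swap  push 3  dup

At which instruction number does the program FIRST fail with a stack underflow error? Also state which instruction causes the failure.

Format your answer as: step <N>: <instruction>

Step 1 ('push 20'): stack = [20], depth = 1
Step 2 ('push 9'): stack = [20, 9], depth = 2
Step 3 ('push 16'): stack = [20, 9, 16], depth = 3
Step 4 ('pop'): stack = [20, 9], depth = 2
Step 5 ('pop'): stack = [20], depth = 1
Step 6 ('swap'): needs 2 value(s) but depth is 1 — STACK UNDERFLOW

Answer: step 6: swap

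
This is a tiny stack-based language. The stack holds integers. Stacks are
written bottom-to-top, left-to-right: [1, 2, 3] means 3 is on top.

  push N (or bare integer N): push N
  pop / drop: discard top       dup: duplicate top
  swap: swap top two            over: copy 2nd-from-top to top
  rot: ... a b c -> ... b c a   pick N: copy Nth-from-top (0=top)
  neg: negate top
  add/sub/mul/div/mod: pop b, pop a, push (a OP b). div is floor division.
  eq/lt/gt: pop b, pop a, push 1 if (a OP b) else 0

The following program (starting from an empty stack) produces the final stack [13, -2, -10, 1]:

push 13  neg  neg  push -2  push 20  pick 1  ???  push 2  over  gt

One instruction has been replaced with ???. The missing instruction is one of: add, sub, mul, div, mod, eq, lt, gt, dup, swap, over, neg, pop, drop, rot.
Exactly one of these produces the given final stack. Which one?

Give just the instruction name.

Answer: div

Derivation:
Stack before ???: [13, -2, 20, -2]
Stack after ???:  [13, -2, -10]
The instruction that transforms [13, -2, 20, -2] -> [13, -2, -10] is: div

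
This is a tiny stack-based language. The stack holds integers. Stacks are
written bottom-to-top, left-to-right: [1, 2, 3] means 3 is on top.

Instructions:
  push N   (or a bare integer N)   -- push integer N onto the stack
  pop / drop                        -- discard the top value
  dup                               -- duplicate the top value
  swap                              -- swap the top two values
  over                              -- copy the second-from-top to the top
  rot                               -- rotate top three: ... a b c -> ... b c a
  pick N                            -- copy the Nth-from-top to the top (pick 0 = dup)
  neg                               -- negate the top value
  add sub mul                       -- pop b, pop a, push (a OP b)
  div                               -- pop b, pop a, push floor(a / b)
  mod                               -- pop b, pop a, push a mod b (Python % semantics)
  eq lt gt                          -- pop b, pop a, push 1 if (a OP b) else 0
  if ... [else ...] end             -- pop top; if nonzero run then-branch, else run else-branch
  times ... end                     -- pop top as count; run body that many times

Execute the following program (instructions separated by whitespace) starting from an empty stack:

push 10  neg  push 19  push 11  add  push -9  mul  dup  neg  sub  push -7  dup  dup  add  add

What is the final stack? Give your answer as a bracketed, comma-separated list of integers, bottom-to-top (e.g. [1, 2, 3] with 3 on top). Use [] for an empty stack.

Answer: [-10, -540, -21]

Derivation:
After 'push 10': [10]
After 'neg': [-10]
After 'push 19': [-10, 19]
After 'push 11': [-10, 19, 11]
After 'add': [-10, 30]
After 'push -9': [-10, 30, -9]
After 'mul': [-10, -270]
After 'dup': [-10, -270, -270]
After 'neg': [-10, -270, 270]
After 'sub': [-10, -540]
After 'push -7': [-10, -540, -7]
After 'dup': [-10, -540, -7, -7]
After 'dup': [-10, -540, -7, -7, -7]
After 'add': [-10, -540, -7, -14]
After 'add': [-10, -540, -21]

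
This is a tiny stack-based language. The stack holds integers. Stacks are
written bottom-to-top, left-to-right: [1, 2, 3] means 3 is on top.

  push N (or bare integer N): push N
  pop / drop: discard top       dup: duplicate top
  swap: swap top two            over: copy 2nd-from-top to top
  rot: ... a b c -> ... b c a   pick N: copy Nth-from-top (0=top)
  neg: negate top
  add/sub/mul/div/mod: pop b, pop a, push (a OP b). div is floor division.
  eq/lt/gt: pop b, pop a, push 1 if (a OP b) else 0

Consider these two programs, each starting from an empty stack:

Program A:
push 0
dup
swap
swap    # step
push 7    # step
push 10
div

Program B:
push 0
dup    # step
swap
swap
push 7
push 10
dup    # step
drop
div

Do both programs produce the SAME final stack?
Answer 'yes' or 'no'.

Program A trace:
  After 'push 0': [0]
  After 'dup': [0, 0]
  After 'swap': [0, 0]
  After 'swap': [0, 0]
  After 'push 7': [0, 0, 7]
  After 'push 10': [0, 0, 7, 10]
  After 'div': [0, 0, 0]
Program A final stack: [0, 0, 0]

Program B trace:
  After 'push 0': [0]
  After 'dup': [0, 0]
  After 'swap': [0, 0]
  After 'swap': [0, 0]
  After 'push 7': [0, 0, 7]
  After 'push 10': [0, 0, 7, 10]
  After 'dup': [0, 0, 7, 10, 10]
  After 'drop': [0, 0, 7, 10]
  After 'div': [0, 0, 0]
Program B final stack: [0, 0, 0]
Same: yes

Answer: yes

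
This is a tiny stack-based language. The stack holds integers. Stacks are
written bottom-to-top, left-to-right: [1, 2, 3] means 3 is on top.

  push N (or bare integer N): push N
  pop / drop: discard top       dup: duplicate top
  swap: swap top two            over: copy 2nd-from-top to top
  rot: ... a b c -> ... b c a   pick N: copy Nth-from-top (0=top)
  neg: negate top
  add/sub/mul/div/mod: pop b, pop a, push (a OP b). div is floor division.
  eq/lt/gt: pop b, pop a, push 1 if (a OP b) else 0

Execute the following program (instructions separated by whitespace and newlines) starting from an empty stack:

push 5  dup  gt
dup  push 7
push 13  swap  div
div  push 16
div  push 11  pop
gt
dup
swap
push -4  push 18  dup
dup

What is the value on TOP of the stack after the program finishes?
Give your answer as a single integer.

After 'push 5': [5]
After 'dup': [5, 5]
After 'gt': [0]
After 'dup': [0, 0]
After 'push 7': [0, 0, 7]
After 'push 13': [0, 0, 7, 13]
After 'swap': [0, 0, 13, 7]
After 'div': [0, 0, 1]
After 'div': [0, 0]
After 'push 16': [0, 0, 16]
After 'div': [0, 0]
After 'push 11': [0, 0, 11]
After 'pop': [0, 0]
After 'gt': [0]
After 'dup': [0, 0]
After 'swap': [0, 0]
After 'push -4': [0, 0, -4]
After 'push 18': [0, 0, -4, 18]
After 'dup': [0, 0, -4, 18, 18]
After 'dup': [0, 0, -4, 18, 18, 18]

Answer: 18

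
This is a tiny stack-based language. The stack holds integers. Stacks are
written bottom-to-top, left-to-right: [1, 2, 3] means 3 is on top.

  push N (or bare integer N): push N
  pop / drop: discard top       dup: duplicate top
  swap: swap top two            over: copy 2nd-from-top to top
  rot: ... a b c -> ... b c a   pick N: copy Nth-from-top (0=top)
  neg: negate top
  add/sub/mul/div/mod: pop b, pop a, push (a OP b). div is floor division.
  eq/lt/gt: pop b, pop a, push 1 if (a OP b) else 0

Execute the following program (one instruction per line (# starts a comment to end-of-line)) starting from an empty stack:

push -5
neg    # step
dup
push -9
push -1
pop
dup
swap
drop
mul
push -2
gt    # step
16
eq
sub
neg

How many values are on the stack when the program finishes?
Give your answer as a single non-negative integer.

Answer: 1

Derivation:
After 'push -5': stack = [-5] (depth 1)
After 'neg': stack = [5] (depth 1)
After 'dup': stack = [5, 5] (depth 2)
After 'push -9': stack = [5, 5, -9] (depth 3)
After 'push -1': stack = [5, 5, -9, -1] (depth 4)
After 'pop': stack = [5, 5, -9] (depth 3)
After 'dup': stack = [5, 5, -9, -9] (depth 4)
After 'swap': stack = [5, 5, -9, -9] (depth 4)
After 'drop': stack = [5, 5, -9] (depth 3)
After 'mul': stack = [5, -45] (depth 2)
After 'push -2': stack = [5, -45, -2] (depth 3)
After 'gt': stack = [5, 0] (depth 2)
After 'push 16': stack = [5, 0, 16] (depth 3)
After 'eq': stack = [5, 0] (depth 2)
After 'sub': stack = [5] (depth 1)
After 'neg': stack = [-5] (depth 1)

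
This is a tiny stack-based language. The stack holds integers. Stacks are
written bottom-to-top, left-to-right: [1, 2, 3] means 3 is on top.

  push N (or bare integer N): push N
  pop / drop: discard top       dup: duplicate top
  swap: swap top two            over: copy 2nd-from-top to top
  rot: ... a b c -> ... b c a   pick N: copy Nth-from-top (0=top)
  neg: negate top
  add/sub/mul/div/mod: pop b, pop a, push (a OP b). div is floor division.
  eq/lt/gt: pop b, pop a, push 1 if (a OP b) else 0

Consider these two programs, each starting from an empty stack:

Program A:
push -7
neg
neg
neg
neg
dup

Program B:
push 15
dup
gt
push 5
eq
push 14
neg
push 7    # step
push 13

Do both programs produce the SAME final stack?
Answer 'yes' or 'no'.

Answer: no

Derivation:
Program A trace:
  After 'push -7': [-7]
  After 'neg': [7]
  After 'neg': [-7]
  After 'neg': [7]
  After 'neg': [-7]
  After 'dup': [-7, -7]
Program A final stack: [-7, -7]

Program B trace:
  After 'push 15': [15]
  After 'dup': [15, 15]
  After 'gt': [0]
  After 'push 5': [0, 5]
  After 'eq': [0]
  After 'push 14': [0, 14]
  After 'neg': [0, -14]
  After 'push 7': [0, -14, 7]
  After 'push 13': [0, -14, 7, 13]
Program B final stack: [0, -14, 7, 13]
Same: no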